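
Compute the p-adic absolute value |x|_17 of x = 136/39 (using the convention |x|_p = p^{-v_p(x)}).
|136/39|_17 = 1/17

Step 1 — compute v_17(x) by factoring powers of 17 out of the numerator and denominator: v_17(136/39) = 1. Step 2 — apply |x|_p = p^{-v_p(x)} = 17^{-1} = 1/17.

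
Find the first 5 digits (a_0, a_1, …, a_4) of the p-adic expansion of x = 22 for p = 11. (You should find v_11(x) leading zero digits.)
(a_0, …, a_4) = (0, 2, 0, 0, 0)

v_11(22) = 1, so a_0 = ... = a_0 = 0. Factor out: x = 11^1 · u with u = 2 a unit in ℤ_11. Expand u iteratively via a_{v+i} = u_i mod 11, u_{i+1} = (u_i − a_{v+i})/11:
  u_0 = 2;  a_1 = 2;  u_1 = (u_0 − 2)/11 = 0
  u_1 = 0;  a_2 = 0;  u_2 = (u_1 − 0)/11 = 0
  u_2 = 0;  a_3 = 0;  u_3 = (u_2 − 0)/11 = 0
  u_3 = 0;  a_4 = 0;  u_4 = (u_3 − 0)/11 = 0
Digits: (0, 2, 0, 0, 0).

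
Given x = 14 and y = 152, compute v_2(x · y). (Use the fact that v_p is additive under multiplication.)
v_2(2128) = 4

v_p(x) = 1 (factor: 14 = 2^1 · 7); v_p(y) = 3 (factor: 152 = 2^3 · 19). Additivity: v_p(xy) = v_p(x) + v_p(y) = 1 + 3 = 4. (Direct check: xy = 2128 = 2^4 · (133).)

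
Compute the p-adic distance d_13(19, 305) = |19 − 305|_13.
d_13(19, 305) = 1/13

Step 1 — x − y = 19 − 305 = -286. Step 2 — v_13(-286) = 1 (factor: -286 = −(13^1 · 22); the sign does not affect v_p). Step 3 — |x − y|_13 = 13^{-1} = 1/13.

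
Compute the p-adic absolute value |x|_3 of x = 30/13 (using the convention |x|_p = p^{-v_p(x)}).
|30/13|_3 = 1/3

Step 1 — compute v_3(x) by factoring powers of 3 out of the numerator and denominator: v_3(30/13) = 1. Step 2 — apply |x|_p = p^{-v_p(x)} = 3^{-1} = 1/3.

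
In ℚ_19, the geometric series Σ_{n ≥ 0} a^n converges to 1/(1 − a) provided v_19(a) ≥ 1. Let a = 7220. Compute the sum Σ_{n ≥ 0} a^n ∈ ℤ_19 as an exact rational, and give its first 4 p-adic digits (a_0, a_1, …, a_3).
Σ a^n = 1/(1 − a) = -1/7219;  first 4 digits = (1, 0, 1, 1)

v_19(a) = 2 ≥ 1, so the series converges in ℤ_19 to 1/(1 − a) = 1/(1 − 7220) = -1/7219. Expand this rational in ℤ_19: compute digits iteratively via d_i = x_i mod 19, x_{i+1} = (x_i − d_i)/19. The first 4 digits are (1, 0, 1, 1).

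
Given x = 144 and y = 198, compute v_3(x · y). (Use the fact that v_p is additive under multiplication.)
v_3(28512) = 4

v_p(x) = 2 (factor: 144 = 3^2 · 16); v_p(y) = 2 (factor: 198 = 3^2 · 22). Additivity: v_p(xy) = v_p(x) + v_p(y) = 2 + 2 = 4. (Direct check: xy = 28512 = 3^4 · (352).)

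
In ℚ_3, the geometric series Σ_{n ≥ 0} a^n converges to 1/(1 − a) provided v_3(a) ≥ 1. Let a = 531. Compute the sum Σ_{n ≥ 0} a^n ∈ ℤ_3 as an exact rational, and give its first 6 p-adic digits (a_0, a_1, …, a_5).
Σ a^n = 1/(1 − a) = -1/530;  first 6 digits = (1, 0, 2, 1, 1, 1)

v_3(a) = 2 ≥ 1, so the series converges in ℤ_3 to 1/(1 − a) = 1/(1 − 531) = -1/530. Expand this rational in ℤ_3: compute digits iteratively via d_i = x_i mod 3, x_{i+1} = (x_i − d_i)/3. The first 6 digits are (1, 0, 2, 1, 1, 1).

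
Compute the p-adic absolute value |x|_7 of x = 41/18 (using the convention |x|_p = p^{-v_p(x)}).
|41/18|_7 = 1

Step 1 — compute v_7(x) by factoring powers of 7 out of the numerator and denominator: v_7(41/18) = 0. Step 2 — apply |x|_p = p^{-v_p(x)} = 7^{0} = 1.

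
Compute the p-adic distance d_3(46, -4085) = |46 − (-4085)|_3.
d_3(46, -4085) = 1/243

Step 1 — x − y = 46 − (-4085) = 4131. Step 2 — v_3(4131) = 5 (factor: 4131 = (3^5 · 17); the sign does not affect v_p). Step 3 — |x − y|_3 = 3^{-5} = 1/243.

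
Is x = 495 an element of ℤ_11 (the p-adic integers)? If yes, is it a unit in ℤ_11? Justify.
x ∈ ℤ_11 but not a unit; v_11(x) = 1 > 0

ℤ_11 = {x ∈ ℚ_11 : v_11(x) ≥ 0} and ℤ_11^× = {x ∈ ℤ_11 : v_11(x) = 0}. Here v_11(495) = v_11(num) − v_11(den) = 1; compare against these criteria.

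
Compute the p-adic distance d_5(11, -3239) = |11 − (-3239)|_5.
d_5(11, -3239) = 1/125

Step 1 — x − y = 11 − (-3239) = 3250. Step 2 — v_5(3250) = 3 (factor: 3250 = (5^3 · 26); the sign does not affect v_p). Step 3 — |x − y|_5 = 5^{-3} = 1/125.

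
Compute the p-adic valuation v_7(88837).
v_7(88837) = 4

v_7(n) is the largest exponent k such that 7^k divides n. Factor out: 88837 = 7^4 · 37. (Sign doesn't affect v_p.) So v_7(88837) = 4.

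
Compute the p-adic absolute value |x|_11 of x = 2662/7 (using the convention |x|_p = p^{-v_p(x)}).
|2662/7|_11 = 1/1331

Step 1 — compute v_11(x) by factoring powers of 11 out of the numerator and denominator: v_11(2662/7) = 3. Step 2 — apply |x|_p = p^{-v_p(x)} = 11^{-3} = 1/1331.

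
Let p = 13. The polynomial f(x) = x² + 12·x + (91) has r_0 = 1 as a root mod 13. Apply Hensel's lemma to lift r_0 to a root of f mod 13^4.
r_3 = 1418 (mod 28561)

Hensel: r_{i+1} = r_i − f(r_i)·(f′(r_i))^{-1} mod 13^{i+2}, f′(x) = 2x + 12. Iterate:
  r_0 = 1 (mod 13)
  r_1 = 66 (mod 169)
  r_2 = 1418 (mod 2197)
  r_3 = 1418 (mod 28561)
Final: r = 1418 satisfies f(r) ≡ 0 mod 13^4.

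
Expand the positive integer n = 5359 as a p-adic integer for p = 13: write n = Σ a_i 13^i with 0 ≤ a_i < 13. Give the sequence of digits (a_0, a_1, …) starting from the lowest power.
(a_0, a_1, …) = (3, 9, 5, 2)

Repeated division by 13 gives the digits low-to-high: 5359 = 3 + 9·13^1 + 5·13^2 + 2·13^3. Digit sequence: (3, 9, 5, 2).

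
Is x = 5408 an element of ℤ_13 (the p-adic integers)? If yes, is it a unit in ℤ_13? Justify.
x ∈ ℤ_13 but not a unit; v_13(x) = 2 > 0

ℤ_13 = {x ∈ ℚ_13 : v_13(x) ≥ 0} and ℤ_13^× = {x ∈ ℤ_13 : v_13(x) = 0}. Here v_13(5408) = v_13(num) − v_13(den) = 2; compare against these criteria.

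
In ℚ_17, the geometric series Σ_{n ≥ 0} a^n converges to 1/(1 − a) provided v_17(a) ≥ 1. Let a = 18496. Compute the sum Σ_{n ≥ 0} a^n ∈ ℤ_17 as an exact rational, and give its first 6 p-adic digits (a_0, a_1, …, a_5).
Σ a^n = 1/(1 − a) = -1/18495;  first 6 digits = (1, 0, 13, 3, 16, 2)

v_17(a) = 2 ≥ 1, so the series converges in ℤ_17 to 1/(1 − a) = 1/(1 − 18496) = -1/18495. Expand this rational in ℤ_17: compute digits iteratively via d_i = x_i mod 17, x_{i+1} = (x_i − d_i)/17. The first 6 digits are (1, 0, 13, 3, 16, 2).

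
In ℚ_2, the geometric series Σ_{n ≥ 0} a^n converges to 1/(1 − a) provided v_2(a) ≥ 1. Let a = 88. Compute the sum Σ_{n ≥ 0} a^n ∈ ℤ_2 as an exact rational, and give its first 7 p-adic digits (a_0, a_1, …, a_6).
Σ a^n = 1/(1 − a) = -1/87;  first 7 digits = (1, 0, 0, 1, 1, 0, 0)

v_2(a) = 3 ≥ 1, so the series converges in ℤ_2 to 1/(1 − a) = 1/(1 − 88) = -1/87. Expand this rational in ℤ_2: compute digits iteratively via d_i = x_i mod 2, x_{i+1} = (x_i − d_i)/2. The first 7 digits are (1, 0, 0, 1, 1, 0, 0).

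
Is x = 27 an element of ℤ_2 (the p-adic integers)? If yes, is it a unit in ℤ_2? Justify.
x ∈ ℤ_2^× (unit); v_2(x) = 0

ℤ_2 = {x ∈ ℚ_2 : v_2(x) ≥ 0} and ℤ_2^× = {x ∈ ℤ_2 : v_2(x) = 0}. Here v_2(27) = v_2(num) − v_2(den) = 0; compare against these criteria.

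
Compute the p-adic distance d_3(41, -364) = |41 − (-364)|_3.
d_3(41, -364) = 1/81

Step 1 — x − y = 41 − (-364) = 405. Step 2 — v_3(405) = 4 (factor: 405 = (3^4 · 5); the sign does not affect v_p). Step 3 — |x − y|_3 = 3^{-4} = 1/81.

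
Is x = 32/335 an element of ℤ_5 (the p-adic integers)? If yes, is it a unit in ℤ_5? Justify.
x ∉ ℤ_5 (v_5(x) = -1 < 0)

ℤ_5 = {x ∈ ℚ_5 : v_5(x) ≥ 0} and ℤ_5^× = {x ∈ ℤ_5 : v_5(x) = 0}. Here v_5(32/335) = v_5(num) − v_5(den) = -1; compare against these criteria.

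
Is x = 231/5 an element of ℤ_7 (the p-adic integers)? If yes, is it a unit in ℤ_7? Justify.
x ∈ ℤ_7 but not a unit; v_7(x) = 1 > 0

ℤ_7 = {x ∈ ℚ_7 : v_7(x) ≥ 0} and ℤ_7^× = {x ∈ ℤ_7 : v_7(x) = 0}. Here v_7(231/5) = v_7(num) − v_7(den) = 1; compare against these criteria.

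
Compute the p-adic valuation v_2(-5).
v_2(-5) = 0

v_2(n) is the largest exponent k such that 2^k divides n. Factor out: -5 = -2^0 · 5. (Sign doesn't affect v_p.) So v_2(-5) = 0.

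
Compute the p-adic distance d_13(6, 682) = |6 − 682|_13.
d_13(6, 682) = 1/169

Step 1 — x − y = 6 − 682 = -676. Step 2 — v_13(-676) = 2 (factor: -676 = −(13^2 · 4); the sign does not affect v_p). Step 3 — |x − y|_13 = 13^{-2} = 1/169.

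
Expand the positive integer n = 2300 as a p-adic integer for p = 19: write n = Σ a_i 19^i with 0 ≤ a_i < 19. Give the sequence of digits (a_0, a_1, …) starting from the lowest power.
(a_0, a_1, …) = (1, 7, 6)

Repeated division by 19 gives the digits low-to-high: 2300 = 1 + 7·19^1 + 6·19^2. Digit sequence: (1, 7, 6).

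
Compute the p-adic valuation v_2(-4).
v_2(-4) = 2

v_2(n) is the largest exponent k such that 2^k divides n. Factor out: -4 = -2^2 · 1. (Sign doesn't affect v_p.) So v_2(-4) = 2.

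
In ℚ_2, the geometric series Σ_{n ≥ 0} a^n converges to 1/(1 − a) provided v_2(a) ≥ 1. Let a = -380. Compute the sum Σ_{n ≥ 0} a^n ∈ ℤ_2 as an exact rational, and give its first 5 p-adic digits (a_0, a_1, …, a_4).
Σ a^n = 1/(1 − a) = 1/381;  first 5 digits = (1, 0, 1, 0, 1)

v_2(a) = 2 ≥ 1, so the series converges in ℤ_2 to 1/(1 − a) = 1/(1 − (-380)) = 1/381. Expand this rational in ℤ_2: compute digits iteratively via d_i = x_i mod 2, x_{i+1} = (x_i − d_i)/2. The first 5 digits are (1, 0, 1, 0, 1).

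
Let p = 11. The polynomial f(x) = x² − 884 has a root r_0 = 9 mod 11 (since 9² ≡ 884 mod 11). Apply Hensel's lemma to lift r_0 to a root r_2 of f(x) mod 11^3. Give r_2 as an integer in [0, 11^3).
r_2 = 1230 (mod 1331)

Hensel's recurrence: r_{i+1} = r_i − f(r_i)·(f′(r_i))^{-1} mod 11^{i+2}, with f′(x) = 2x. Iterate:
  r_0 = 9 (mod 11)
  r_1 = 20 (mod 121)
  r_2 = 1230 (mod 1331)
Final: r_2 = 1230, and one checks f(r_2) ≡ 0 mod 11^3.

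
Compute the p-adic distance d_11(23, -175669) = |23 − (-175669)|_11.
d_11(23, -175669) = 1/14641

Step 1 — x − y = 23 − (-175669) = 175692. Step 2 — v_11(175692) = 4 (factor: 175692 = (11^4 · 12); the sign does not affect v_p). Step 3 — |x − y|_11 = 11^{-4} = 1/14641.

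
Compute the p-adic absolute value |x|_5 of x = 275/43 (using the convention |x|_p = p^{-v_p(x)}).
|275/43|_5 = 1/25

Step 1 — compute v_5(x) by factoring powers of 5 out of the numerator and denominator: v_5(275/43) = 2. Step 2 — apply |x|_p = p^{-v_p(x)} = 5^{-2} = 1/25.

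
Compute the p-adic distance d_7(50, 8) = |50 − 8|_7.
d_7(50, 8) = 1/7

Step 1 — x − y = 50 − 8 = 42. Step 2 — v_7(42) = 1 (factor: 42 = (7^1 · 6); the sign does not affect v_p). Step 3 — |x − y|_7 = 7^{-1} = 1/7.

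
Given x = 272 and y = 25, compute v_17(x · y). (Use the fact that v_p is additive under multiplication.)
v_17(6800) = 1

v_p(x) = 1 (factor: 272 = 17^1 · 16); v_p(y) = 0 (factor: 25 = 17^0 · 25). Additivity: v_p(xy) = v_p(x) + v_p(y) = 1 + 0 = 1. (Direct check: xy = 6800 = 17^1 · (400).)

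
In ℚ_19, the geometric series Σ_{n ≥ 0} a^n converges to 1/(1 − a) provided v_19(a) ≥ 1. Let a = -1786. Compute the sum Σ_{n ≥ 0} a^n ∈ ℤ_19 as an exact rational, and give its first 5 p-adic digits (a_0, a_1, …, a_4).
Σ a^n = 1/(1 − a) = 1/1787;  first 5 digits = (1, 1, 15, 9, 10)

v_19(a) = 1 ≥ 1, so the series converges in ℤ_19 to 1/(1 − a) = 1/(1 − (-1786)) = 1/1787. Expand this rational in ℤ_19: compute digits iteratively via d_i = x_i mod 19, x_{i+1} = (x_i − d_i)/19. The first 5 digits are (1, 1, 15, 9, 10).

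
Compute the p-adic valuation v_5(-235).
v_5(-235) = 1

v_5(n) is the largest exponent k such that 5^k divides n. Factor out: -235 = -5^1 · 47. (Sign doesn't affect v_p.) So v_5(-235) = 1.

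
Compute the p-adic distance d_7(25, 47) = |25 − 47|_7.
d_7(25, 47) = 1

Step 1 — x − y = 25 − 47 = -22. Step 2 — v_7(-22) = 0 (factor: -22 = −(7^0 · 22); the sign does not affect v_p). Step 3 — |x − y|_7 = 7^{0} = 1.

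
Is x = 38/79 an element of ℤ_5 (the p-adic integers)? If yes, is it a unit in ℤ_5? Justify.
x ∈ ℤ_5^× (unit); v_5(x) = 0

ℤ_5 = {x ∈ ℚ_5 : v_5(x) ≥ 0} and ℤ_5^× = {x ∈ ℤ_5 : v_5(x) = 0}. Here v_5(38/79) = v_5(num) − v_5(den) = 0; compare against these criteria.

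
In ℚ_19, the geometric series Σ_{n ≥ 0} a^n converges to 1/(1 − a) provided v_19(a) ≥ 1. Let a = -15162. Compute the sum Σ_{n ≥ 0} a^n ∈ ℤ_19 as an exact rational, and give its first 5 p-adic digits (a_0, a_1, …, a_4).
Σ a^n = 1/(1 − a) = 1/15163;  first 5 digits = (1, 0, 15, 16, 15)

v_19(a) = 2 ≥ 1, so the series converges in ℤ_19 to 1/(1 − a) = 1/(1 − (-15162)) = 1/15163. Expand this rational in ℤ_19: compute digits iteratively via d_i = x_i mod 19, x_{i+1} = (x_i − d_i)/19. The first 5 digits are (1, 0, 15, 16, 15).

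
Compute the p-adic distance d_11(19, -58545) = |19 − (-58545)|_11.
d_11(19, -58545) = 1/14641

Step 1 — x − y = 19 − (-58545) = 58564. Step 2 — v_11(58564) = 4 (factor: 58564 = (11^4 · 4); the sign does not affect v_p). Step 3 — |x − y|_11 = 11^{-4} = 1/14641.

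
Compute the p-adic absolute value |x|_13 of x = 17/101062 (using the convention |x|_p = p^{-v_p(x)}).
|17/101062|_13 = 2197

Step 1 — compute v_13(x) by factoring powers of 13 out of the numerator and denominator: v_13(17/101062) = -3. Step 2 — apply |x|_p = p^{-v_p(x)} = 13^{3} = 2197.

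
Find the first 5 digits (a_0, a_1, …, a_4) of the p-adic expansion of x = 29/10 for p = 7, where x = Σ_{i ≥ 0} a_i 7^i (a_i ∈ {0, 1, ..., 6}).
(a_0, …, a_4) = (5, 6, 4, 0, 2)

v_7(29/10) = 0 (numerator and denominator both coprime to 7), so x ∈ ℤ_7^×. Compute digits iteratively via a_i = x_i mod 7, x_{i+1} = (x_i − a_i)/7, with x_0 = x:
  x_0 = 29/10;  a_0 = 5;  x_1 = (x_0 − 5)/7 = -3/10
  x_1 = -3/10;  a_1 = 6;  x_2 = (x_1 − 6)/7 = -9/10
  x_2 = -9/10;  a_2 = 4;  x_3 = (x_2 − 4)/7 = -7/10
  x_3 = -7/10;  a_3 = 0;  x_4 = (x_3 − 0)/7 = -1/10
  x_4 = -1/10;  a_4 = 2;  x_5 = (x_4 − 2)/7 = -3/10
Digits: (5, 6, 4, 0, 2).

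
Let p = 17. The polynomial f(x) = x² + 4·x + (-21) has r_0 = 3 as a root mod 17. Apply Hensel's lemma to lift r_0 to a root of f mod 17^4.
r_3 = 3 (mod 83521)

Hensel: r_{i+1} = r_i − f(r_i)·(f′(r_i))^{-1} mod 17^{i+2}, f′(x) = 2x + 4. Iterate:
  r_0 = 3 (mod 17)
  r_1 = 3 (mod 289)
  r_2 = 3 (mod 4913)
  r_3 = 3 (mod 83521)
Final: r = 3 satisfies f(r) ≡ 0 mod 17^4.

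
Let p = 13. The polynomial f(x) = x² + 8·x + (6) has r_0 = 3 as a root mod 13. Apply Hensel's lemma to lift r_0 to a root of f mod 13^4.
r_3 = 18723 (mod 28561)

Hensel: r_{i+1} = r_i − f(r_i)·(f′(r_i))^{-1} mod 13^{i+2}, f′(x) = 2x + 8. Iterate:
  r_0 = 3 (mod 13)
  r_1 = 133 (mod 169)
  r_2 = 1147 (mod 2197)
  r_3 = 18723 (mod 28561)
Final: r = 18723 satisfies f(r) ≡ 0 mod 13^4.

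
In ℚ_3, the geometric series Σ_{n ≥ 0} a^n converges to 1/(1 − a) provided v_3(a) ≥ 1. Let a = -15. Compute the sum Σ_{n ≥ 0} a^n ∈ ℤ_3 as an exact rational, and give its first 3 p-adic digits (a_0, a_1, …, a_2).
Σ a^n = 1/(1 − a) = 1/16;  first 3 digits = (1, 1, 2)

v_3(a) = 1 ≥ 1, so the series converges in ℤ_3 to 1/(1 − a) = 1/(1 − (-15)) = 1/16. Expand this rational in ℤ_3: compute digits iteratively via d_i = x_i mod 3, x_{i+1} = (x_i − d_i)/3. The first 3 digits are (1, 1, 2).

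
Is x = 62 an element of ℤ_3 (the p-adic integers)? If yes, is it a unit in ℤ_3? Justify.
x ∈ ℤ_3^× (unit); v_3(x) = 0

ℤ_3 = {x ∈ ℚ_3 : v_3(x) ≥ 0} and ℤ_3^× = {x ∈ ℤ_3 : v_3(x) = 0}. Here v_3(62) = v_3(num) − v_3(den) = 0; compare against these criteria.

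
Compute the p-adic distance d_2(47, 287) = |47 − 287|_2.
d_2(47, 287) = 1/16

Step 1 — x − y = 47 − 287 = -240. Step 2 — v_2(-240) = 4 (factor: -240 = −(2^4 · 15); the sign does not affect v_p). Step 3 — |x − y|_2 = 2^{-4} = 1/16.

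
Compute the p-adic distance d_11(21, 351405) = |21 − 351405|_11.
d_11(21, 351405) = 1/14641

Step 1 — x − y = 21 − 351405 = -351384. Step 2 — v_11(-351384) = 4 (factor: -351384 = −(11^4 · 24); the sign does not affect v_p). Step 3 — |x − y|_11 = 11^{-4} = 1/14641.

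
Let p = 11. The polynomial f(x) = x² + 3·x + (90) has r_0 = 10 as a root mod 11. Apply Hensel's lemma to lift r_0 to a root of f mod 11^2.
r_1 = 32 (mod 121)

Hensel: r_{i+1} = r_i − f(r_i)·(f′(r_i))^{-1} mod 11^{i+2}, f′(x) = 2x + 3. Iterate:
  r_0 = 10 (mod 11)
  r_1 = 32 (mod 121)
Final: r = 32 satisfies f(r) ≡ 0 mod 11^2.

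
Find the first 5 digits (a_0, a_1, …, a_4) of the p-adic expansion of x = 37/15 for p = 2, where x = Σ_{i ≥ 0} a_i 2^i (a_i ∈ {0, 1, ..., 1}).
(a_0, …, a_4) = (1, 1, 0, 1, 0)

v_2(37/15) = 0 (numerator and denominator both coprime to 2), so x ∈ ℤ_2^×. Compute digits iteratively via a_i = x_i mod 2, x_{i+1} = (x_i − a_i)/2, with x_0 = x:
  x_0 = 37/15;  a_0 = 1;  x_1 = (x_0 − 1)/2 = 11/15
  x_1 = 11/15;  a_1 = 1;  x_2 = (x_1 − 1)/2 = -2/15
  x_2 = -2/15;  a_2 = 0;  x_3 = (x_2 − 0)/2 = -1/15
  x_3 = -1/15;  a_3 = 1;  x_4 = (x_3 − 1)/2 = -8/15
  x_4 = -8/15;  a_4 = 0;  x_5 = (x_4 − 0)/2 = -4/15
Digits: (1, 1, 0, 1, 0).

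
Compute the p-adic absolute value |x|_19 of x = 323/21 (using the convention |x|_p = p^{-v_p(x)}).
|323/21|_19 = 1/19

Step 1 — compute v_19(x) by factoring powers of 19 out of the numerator and denominator: v_19(323/21) = 1. Step 2 — apply |x|_p = p^{-v_p(x)} = 19^{-1} = 1/19.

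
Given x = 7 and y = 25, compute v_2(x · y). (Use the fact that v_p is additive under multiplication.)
v_2(175) = 0

v_p(x) = 0 (factor: 7 = 2^0 · 7); v_p(y) = 0 (factor: 25 = 2^0 · 25). Additivity: v_p(xy) = v_p(x) + v_p(y) = 0 + 0 = 0. (Direct check: xy = 175 = 2^0 · (175).)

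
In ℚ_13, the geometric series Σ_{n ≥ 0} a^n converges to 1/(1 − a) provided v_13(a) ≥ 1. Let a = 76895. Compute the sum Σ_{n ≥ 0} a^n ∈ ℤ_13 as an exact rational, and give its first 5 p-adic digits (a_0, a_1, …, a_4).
Σ a^n = 1/(1 − a) = -1/76894;  first 5 digits = (1, 0, 0, 9, 2)

v_13(a) = 3 ≥ 1, so the series converges in ℤ_13 to 1/(1 − a) = 1/(1 − 76895) = -1/76894. Expand this rational in ℤ_13: compute digits iteratively via d_i = x_i mod 13, x_{i+1} = (x_i − d_i)/13. The first 5 digits are (1, 0, 0, 9, 2).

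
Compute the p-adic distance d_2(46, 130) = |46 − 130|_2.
d_2(46, 130) = 1/4

Step 1 — x − y = 46 − 130 = -84. Step 2 — v_2(-84) = 2 (factor: -84 = −(2^2 · 21); the sign does not affect v_p). Step 3 — |x − y|_2 = 2^{-2} = 1/4.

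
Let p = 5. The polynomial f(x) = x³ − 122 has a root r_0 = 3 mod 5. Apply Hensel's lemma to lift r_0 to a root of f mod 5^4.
r_3 = 163 (mod 625)

Hensel: r_{i+1} = r_i − f(r_i)/f′(r_i) mod 5^{i+2}, where f′(x) = 3x². Iterate:
  r_0 = 3 (mod 5)
  r_1 = 13 (mod 25)
  r_2 = 38 (mod 125)
  r_3 = 163 (mod 625)
Final: r = 163 with f(r) ≡ 0 mod 5^4.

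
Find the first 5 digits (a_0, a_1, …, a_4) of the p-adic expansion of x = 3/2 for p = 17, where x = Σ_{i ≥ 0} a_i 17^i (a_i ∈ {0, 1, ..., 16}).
(a_0, …, a_4) = (10, 8, 8, 8, 8)

v_17(3/2) = 0 (numerator and denominator both coprime to 17), so x ∈ ℤ_17^×. Compute digits iteratively via a_i = x_i mod 17, x_{i+1} = (x_i − a_i)/17, with x_0 = x:
  x_0 = 3/2;  a_0 = 10;  x_1 = (x_0 − 10)/17 = -1/2
  x_1 = -1/2;  a_1 = 8;  x_2 = (x_1 − 8)/17 = -1/2
  x_2 = -1/2;  a_2 = 8;  x_3 = (x_2 − 8)/17 = -1/2
  x_3 = -1/2;  a_3 = 8;  x_4 = (x_3 − 8)/17 = -1/2
  x_4 = -1/2;  a_4 = 8;  x_5 = (x_4 − 8)/17 = -1/2
Digits: (10, 8, 8, 8, 8).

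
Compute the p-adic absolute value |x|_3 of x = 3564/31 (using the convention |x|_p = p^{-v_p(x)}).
|3564/31|_3 = 1/81

Step 1 — compute v_3(x) by factoring powers of 3 out of the numerator and denominator: v_3(3564/31) = 4. Step 2 — apply |x|_p = p^{-v_p(x)} = 3^{-4} = 1/81.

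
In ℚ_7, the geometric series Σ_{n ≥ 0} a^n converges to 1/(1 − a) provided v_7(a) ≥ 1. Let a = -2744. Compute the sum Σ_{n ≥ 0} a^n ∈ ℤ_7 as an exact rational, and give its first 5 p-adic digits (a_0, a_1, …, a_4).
Σ a^n = 1/(1 − a) = 1/2745;  first 5 digits = (1, 0, 0, 6, 5)

v_7(a) = 3 ≥ 1, so the series converges in ℤ_7 to 1/(1 − a) = 1/(1 − (-2744)) = 1/2745. Expand this rational in ℤ_7: compute digits iteratively via d_i = x_i mod 7, x_{i+1} = (x_i − d_i)/7. The first 5 digits are (1, 0, 0, 6, 5).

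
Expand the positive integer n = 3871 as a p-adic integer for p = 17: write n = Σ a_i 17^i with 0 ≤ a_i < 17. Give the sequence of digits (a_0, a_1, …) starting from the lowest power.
(a_0, a_1, …) = (12, 6, 13)

Repeated division by 17 gives the digits low-to-high: 3871 = 12 + 6·17^1 + 13·17^2. Digit sequence: (12, 6, 13).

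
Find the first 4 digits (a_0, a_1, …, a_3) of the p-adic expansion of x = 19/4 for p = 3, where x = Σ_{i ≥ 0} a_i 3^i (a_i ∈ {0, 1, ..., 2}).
(a_0, …, a_3) = (1, 2, 2, 0)

v_3(19/4) = 0 (numerator and denominator both coprime to 3), so x ∈ ℤ_3^×. Compute digits iteratively via a_i = x_i mod 3, x_{i+1} = (x_i − a_i)/3, with x_0 = x:
  x_0 = 19/4;  a_0 = 1;  x_1 = (x_0 − 1)/3 = 5/4
  x_1 = 5/4;  a_1 = 2;  x_2 = (x_1 − 2)/3 = -1/4
  x_2 = -1/4;  a_2 = 2;  x_3 = (x_2 − 2)/3 = -3/4
  x_3 = -3/4;  a_3 = 0;  x_4 = (x_3 − 0)/3 = -1/4
Digits: (1, 2, 2, 0).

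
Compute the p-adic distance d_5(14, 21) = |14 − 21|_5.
d_5(14, 21) = 1

Step 1 — x − y = 14 − 21 = -7. Step 2 — v_5(-7) = 0 (factor: -7 = −(5^0 · 7); the sign does not affect v_p). Step 3 — |x − y|_5 = 5^{0} = 1.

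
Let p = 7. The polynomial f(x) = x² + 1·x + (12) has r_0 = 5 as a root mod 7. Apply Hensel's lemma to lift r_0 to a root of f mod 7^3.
r_2 = 264 (mod 343)

Hensel: r_{i+1} = r_i − f(r_i)·(f′(r_i))^{-1} mod 7^{i+2}, f′(x) = 2x + 1. Iterate:
  r_0 = 5 (mod 7)
  r_1 = 19 (mod 49)
  r_2 = 264 (mod 343)
Final: r = 264 satisfies f(r) ≡ 0 mod 7^3.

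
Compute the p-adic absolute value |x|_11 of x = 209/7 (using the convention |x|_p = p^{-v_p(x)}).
|209/7|_11 = 1/11

Step 1 — compute v_11(x) by factoring powers of 11 out of the numerator and denominator: v_11(209/7) = 1. Step 2 — apply |x|_p = p^{-v_p(x)} = 11^{-1} = 1/11.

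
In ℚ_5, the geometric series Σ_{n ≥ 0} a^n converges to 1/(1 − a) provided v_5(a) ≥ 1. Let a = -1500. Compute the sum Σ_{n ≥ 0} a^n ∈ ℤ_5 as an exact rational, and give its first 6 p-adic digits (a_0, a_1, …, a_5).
Σ a^n = 1/(1 − a) = 1/1501;  first 6 digits = (1, 0, 0, 3, 2, 4)

v_5(a) = 3 ≥ 1, so the series converges in ℤ_5 to 1/(1 − a) = 1/(1 − (-1500)) = 1/1501. Expand this rational in ℤ_5: compute digits iteratively via d_i = x_i mod 5, x_{i+1} = (x_i − d_i)/5. The first 6 digits are (1, 0, 0, 3, 2, 4).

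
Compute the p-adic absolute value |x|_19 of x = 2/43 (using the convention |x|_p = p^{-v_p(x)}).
|2/43|_19 = 1

Step 1 — compute v_19(x) by factoring powers of 19 out of the numerator and denominator: v_19(2/43) = 0. Step 2 — apply |x|_p = p^{-v_p(x)} = 19^{0} = 1.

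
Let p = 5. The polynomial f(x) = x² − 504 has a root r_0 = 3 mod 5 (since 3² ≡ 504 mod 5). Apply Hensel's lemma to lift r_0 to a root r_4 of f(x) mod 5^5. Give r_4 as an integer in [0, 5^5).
r_4 = 2998 (mod 3125)

Hensel's recurrence: r_{i+1} = r_i − f(r_i)·(f′(r_i))^{-1} mod 5^{i+2}, with f′(x) = 2x. Iterate:
  r_0 = 3 (mod 5)
  r_1 = 23 (mod 25)
  r_2 = 123 (mod 125)
  r_3 = 498 (mod 625)
  r_4 = 2998 (mod 3125)
Final: r_4 = 2998, and one checks f(r_4) ≡ 0 mod 5^5.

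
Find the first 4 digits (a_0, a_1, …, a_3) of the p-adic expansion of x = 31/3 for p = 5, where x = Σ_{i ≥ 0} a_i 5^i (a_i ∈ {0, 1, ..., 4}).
(a_0, …, a_3) = (2, 0, 2, 3)

v_5(31/3) = 0 (numerator and denominator both coprime to 5), so x ∈ ℤ_5^×. Compute digits iteratively via a_i = x_i mod 5, x_{i+1} = (x_i − a_i)/5, with x_0 = x:
  x_0 = 31/3;  a_0 = 2;  x_1 = (x_0 − 2)/5 = 5/3
  x_1 = 5/3;  a_1 = 0;  x_2 = (x_1 − 0)/5 = 1/3
  x_2 = 1/3;  a_2 = 2;  x_3 = (x_2 − 2)/5 = -1/3
  x_3 = -1/3;  a_3 = 3;  x_4 = (x_3 − 3)/5 = -2/3
Digits: (2, 0, 2, 3).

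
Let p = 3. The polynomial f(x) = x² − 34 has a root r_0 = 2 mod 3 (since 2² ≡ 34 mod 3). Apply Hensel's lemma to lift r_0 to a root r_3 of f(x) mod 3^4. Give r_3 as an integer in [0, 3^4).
r_3 = 14 (mod 81)

Hensel's recurrence: r_{i+1} = r_i − f(r_i)·(f′(r_i))^{-1} mod 3^{i+2}, with f′(x) = 2x. Iterate:
  r_0 = 2 (mod 3)
  r_1 = 5 (mod 9)
  r_2 = 14 (mod 27)
  r_3 = 14 (mod 81)
Final: r_3 = 14, and one checks f(r_3) ≡ 0 mod 3^4.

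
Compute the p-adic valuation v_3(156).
v_3(156) = 1

v_3(n) is the largest exponent k such that 3^k divides n. Factor out: 156 = 3^1 · 52. (Sign doesn't affect v_p.) So v_3(156) = 1.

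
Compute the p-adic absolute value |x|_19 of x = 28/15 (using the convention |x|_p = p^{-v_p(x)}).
|28/15|_19 = 1

Step 1 — compute v_19(x) by factoring powers of 19 out of the numerator and denominator: v_19(28/15) = 0. Step 2 — apply |x|_p = p^{-v_p(x)} = 19^{0} = 1.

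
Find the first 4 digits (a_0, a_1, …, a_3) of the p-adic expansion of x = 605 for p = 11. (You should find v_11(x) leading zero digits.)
(a_0, …, a_3) = (0, 0, 5, 0)

v_11(605) = 2, so a_0 = ... = a_1 = 0. Factor out: x = 11^2 · u with u = 5 a unit in ℤ_11. Expand u iteratively via a_{v+i} = u_i mod 11, u_{i+1} = (u_i − a_{v+i})/11:
  u_0 = 5;  a_2 = 5;  u_1 = (u_0 − 5)/11 = 0
  u_1 = 0;  a_3 = 0;  u_2 = (u_1 − 0)/11 = 0
Digits: (0, 0, 5, 0).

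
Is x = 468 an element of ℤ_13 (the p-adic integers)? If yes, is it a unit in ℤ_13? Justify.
x ∈ ℤ_13 but not a unit; v_13(x) = 1 > 0

ℤ_13 = {x ∈ ℚ_13 : v_13(x) ≥ 0} and ℤ_13^× = {x ∈ ℤ_13 : v_13(x) = 0}. Here v_13(468) = v_13(num) − v_13(den) = 1; compare against these criteria.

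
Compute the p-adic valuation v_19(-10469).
v_19(-10469) = 2

v_19(n) is the largest exponent k such that 19^k divides n. Factor out: -10469 = -19^2 · 29. (Sign doesn't affect v_p.) So v_19(-10469) = 2.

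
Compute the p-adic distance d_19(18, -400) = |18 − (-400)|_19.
d_19(18, -400) = 1/19

Step 1 — x − y = 18 − (-400) = 418. Step 2 — v_19(418) = 1 (factor: 418 = (19^1 · 22); the sign does not affect v_p). Step 3 — |x − y|_19 = 19^{-1} = 1/19.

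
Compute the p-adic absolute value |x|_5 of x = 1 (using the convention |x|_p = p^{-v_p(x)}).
|1|_5 = 1

Step 1 — compute v_5(x) by factoring powers of 5 out of the numerator and denominator: v_5(1) = 0. Step 2 — apply |x|_p = p^{-v_p(x)} = 5^{0} = 1.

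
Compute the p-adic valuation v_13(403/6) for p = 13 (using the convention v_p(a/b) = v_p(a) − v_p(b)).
v_13(403/6) = 1

Factor powers of 13 from the numerator and denominator of the reduced fraction: 403 = 13^1 · 31 and 6 = 13^0 · 6. Apply v_p(a/b) = v_p(a) − v_p(b): v_13(403/6) = 1 − 0 = 1.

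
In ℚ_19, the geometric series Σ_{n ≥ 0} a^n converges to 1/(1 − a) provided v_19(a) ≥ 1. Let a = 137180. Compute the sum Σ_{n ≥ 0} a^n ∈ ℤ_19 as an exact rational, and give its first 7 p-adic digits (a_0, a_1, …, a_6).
Σ a^n = 1/(1 − a) = -1/137179;  first 7 digits = (1, 0, 0, 1, 1, 0, 1)

v_19(a) = 3 ≥ 1, so the series converges in ℤ_19 to 1/(1 − a) = 1/(1 − 137180) = -1/137179. Expand this rational in ℤ_19: compute digits iteratively via d_i = x_i mod 19, x_{i+1} = (x_i − d_i)/19. The first 7 digits are (1, 0, 0, 1, 1, 0, 1).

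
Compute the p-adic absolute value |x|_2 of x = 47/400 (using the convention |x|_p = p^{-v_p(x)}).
|47/400|_2 = 16

Step 1 — compute v_2(x) by factoring powers of 2 out of the numerator and denominator: v_2(47/400) = -4. Step 2 — apply |x|_p = p^{-v_p(x)} = 2^{4} = 16.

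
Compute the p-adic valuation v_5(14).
v_5(14) = 0

v_5(n) is the largest exponent k such that 5^k divides n. Factor out: 14 = 5^0 · 14. (Sign doesn't affect v_p.) So v_5(14) = 0.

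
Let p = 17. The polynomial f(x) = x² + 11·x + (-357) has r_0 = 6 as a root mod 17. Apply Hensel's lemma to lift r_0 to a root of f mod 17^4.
r_3 = 20712 (mod 83521)

Hensel: r_{i+1} = r_i − f(r_i)·(f′(r_i))^{-1} mod 17^{i+2}, f′(x) = 2x + 11. Iterate:
  r_0 = 6 (mod 17)
  r_1 = 193 (mod 289)
  r_2 = 1060 (mod 4913)
  r_3 = 20712 (mod 83521)
Final: r = 20712 satisfies f(r) ≡ 0 mod 17^4.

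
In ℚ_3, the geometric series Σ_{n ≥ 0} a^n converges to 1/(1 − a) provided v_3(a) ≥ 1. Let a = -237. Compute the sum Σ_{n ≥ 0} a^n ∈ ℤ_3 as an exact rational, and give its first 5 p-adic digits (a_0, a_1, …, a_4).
Σ a^n = 1/(1 − a) = 1/238;  first 5 digits = (1, 2, 1, 0, 1)

v_3(a) = 1 ≥ 1, so the series converges in ℤ_3 to 1/(1 − a) = 1/(1 − (-237)) = 1/238. Expand this rational in ℤ_3: compute digits iteratively via d_i = x_i mod 3, x_{i+1} = (x_i − d_i)/3. The first 5 digits are (1, 2, 1, 0, 1).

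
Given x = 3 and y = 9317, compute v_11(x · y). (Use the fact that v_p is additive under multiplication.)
v_11(27951) = 3

v_p(x) = 0 (factor: 3 = 11^0 · 3); v_p(y) = 3 (factor: 9317 = 11^3 · 7). Additivity: v_p(xy) = v_p(x) + v_p(y) = 0 + 3 = 3. (Direct check: xy = 27951 = 11^3 · (21).)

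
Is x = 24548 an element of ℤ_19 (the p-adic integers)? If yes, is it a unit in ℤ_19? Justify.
x ∈ ℤ_19 but not a unit; v_19(x) = 2 > 0

ℤ_19 = {x ∈ ℚ_19 : v_19(x) ≥ 0} and ℤ_19^× = {x ∈ ℤ_19 : v_19(x) = 0}. Here v_19(24548) = v_19(num) − v_19(den) = 2; compare against these criteria.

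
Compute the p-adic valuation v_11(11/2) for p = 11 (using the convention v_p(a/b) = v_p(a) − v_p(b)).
v_11(11/2) = 1

Factor powers of 11 from the numerator and denominator of the reduced fraction: 11 = 11^1 · 1 and 2 = 11^0 · 2. Apply v_p(a/b) = v_p(a) − v_p(b): v_11(11/2) = 1 − 0 = 1.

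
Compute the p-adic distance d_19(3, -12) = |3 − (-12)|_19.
d_19(3, -12) = 1

Step 1 — x − y = 3 − (-12) = 15. Step 2 — v_19(15) = 0 (factor: 15 = (19^0 · 15); the sign does not affect v_p). Step 3 — |x − y|_19 = 19^{0} = 1.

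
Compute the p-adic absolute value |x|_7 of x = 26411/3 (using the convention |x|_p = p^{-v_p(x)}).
|26411/3|_7 = 1/2401

Step 1 — compute v_7(x) by factoring powers of 7 out of the numerator and denominator: v_7(26411/3) = 4. Step 2 — apply |x|_p = p^{-v_p(x)} = 7^{-4} = 1/2401.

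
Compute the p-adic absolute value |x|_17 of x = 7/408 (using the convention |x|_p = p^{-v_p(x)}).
|7/408|_17 = 17

Step 1 — compute v_17(x) by factoring powers of 17 out of the numerator and denominator: v_17(7/408) = -1. Step 2 — apply |x|_p = p^{-v_p(x)} = 17^{1} = 17.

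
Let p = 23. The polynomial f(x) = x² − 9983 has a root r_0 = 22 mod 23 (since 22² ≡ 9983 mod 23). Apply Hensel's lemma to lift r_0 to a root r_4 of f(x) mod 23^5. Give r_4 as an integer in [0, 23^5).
r_4 = 3428218 (mod 6436343)

Hensel's recurrence: r_{i+1} = r_i − f(r_i)·(f′(r_i))^{-1} mod 23^{i+2}, with f′(x) = 2x. Iterate:
  r_0 = 22 (mod 23)
  r_1 = 298 (mod 529)
  r_2 = 9291 (mod 12167)
  r_3 = 70126 (mod 279841)
  r_4 = 3428218 (mod 6436343)
Final: r_4 = 3428218, and one checks f(r_4) ≡ 0 mod 23^5.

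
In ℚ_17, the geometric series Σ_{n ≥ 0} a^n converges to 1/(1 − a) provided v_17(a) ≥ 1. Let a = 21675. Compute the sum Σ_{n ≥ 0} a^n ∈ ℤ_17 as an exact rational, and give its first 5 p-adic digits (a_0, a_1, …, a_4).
Σ a^n = 1/(1 − a) = -1/21674;  first 5 digits = (1, 0, 7, 4, 15)

v_17(a) = 2 ≥ 1, so the series converges in ℤ_17 to 1/(1 − a) = 1/(1 − 21675) = -1/21674. Expand this rational in ℤ_17: compute digits iteratively via d_i = x_i mod 17, x_{i+1} = (x_i − d_i)/17. The first 5 digits are (1, 0, 7, 4, 15).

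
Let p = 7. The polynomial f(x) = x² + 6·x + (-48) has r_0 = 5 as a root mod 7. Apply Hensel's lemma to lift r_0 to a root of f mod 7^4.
r_3 = 1006 (mod 2401)

Hensel: r_{i+1} = r_i − f(r_i)·(f′(r_i))^{-1} mod 7^{i+2}, f′(x) = 2x + 6. Iterate:
  r_0 = 5 (mod 7)
  r_1 = 26 (mod 49)
  r_2 = 320 (mod 343)
  r_3 = 1006 (mod 2401)
Final: r = 1006 satisfies f(r) ≡ 0 mod 7^4.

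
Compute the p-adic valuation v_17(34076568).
v_17(34076568) = 5

v_17(n) is the largest exponent k such that 17^k divides n. Factor out: 34076568 = 17^5 · 24. (Sign doesn't affect v_p.) So v_17(34076568) = 5.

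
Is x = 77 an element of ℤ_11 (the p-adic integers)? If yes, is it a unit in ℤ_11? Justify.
x ∈ ℤ_11 but not a unit; v_11(x) = 1 > 0

ℤ_11 = {x ∈ ℚ_11 : v_11(x) ≥ 0} and ℤ_11^× = {x ∈ ℤ_11 : v_11(x) = 0}. Here v_11(77) = v_11(num) − v_11(den) = 1; compare against these criteria.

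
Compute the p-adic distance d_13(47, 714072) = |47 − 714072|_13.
d_13(47, 714072) = 1/28561

Step 1 — x − y = 47 − 714072 = -714025. Step 2 — v_13(-714025) = 4 (factor: -714025 = −(13^4 · 25); the sign does not affect v_p). Step 3 — |x − y|_13 = 13^{-4} = 1/28561.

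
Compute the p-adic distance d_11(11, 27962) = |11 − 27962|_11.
d_11(11, 27962) = 1/1331

Step 1 — x − y = 11 − 27962 = -27951. Step 2 — v_11(-27951) = 3 (factor: -27951 = −(11^3 · 21); the sign does not affect v_p). Step 3 — |x − y|_11 = 11^{-3} = 1/1331.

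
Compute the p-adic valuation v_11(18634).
v_11(18634) = 3

v_11(n) is the largest exponent k such that 11^k divides n. Factor out: 18634 = 11^3 · 14. (Sign doesn't affect v_p.) So v_11(18634) = 3.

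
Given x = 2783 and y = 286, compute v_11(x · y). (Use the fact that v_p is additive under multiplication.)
v_11(795938) = 3

v_p(x) = 2 (factor: 2783 = 11^2 · 23); v_p(y) = 1 (factor: 286 = 11^1 · 26). Additivity: v_p(xy) = v_p(x) + v_p(y) = 2 + 1 = 3. (Direct check: xy = 795938 = 11^3 · (598).)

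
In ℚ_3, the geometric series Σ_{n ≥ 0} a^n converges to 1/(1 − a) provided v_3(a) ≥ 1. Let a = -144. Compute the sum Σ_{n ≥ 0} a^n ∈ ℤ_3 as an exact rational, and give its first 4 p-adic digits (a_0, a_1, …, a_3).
Σ a^n = 1/(1 − a) = 1/145;  first 4 digits = (1, 0, 2, 0)

v_3(a) = 2 ≥ 1, so the series converges in ℤ_3 to 1/(1 − a) = 1/(1 − (-144)) = 1/145. Expand this rational in ℤ_3: compute digits iteratively via d_i = x_i mod 3, x_{i+1} = (x_i − d_i)/3. The first 4 digits are (1, 0, 2, 0).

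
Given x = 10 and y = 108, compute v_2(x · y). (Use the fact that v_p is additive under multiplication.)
v_2(1080) = 3

v_p(x) = 1 (factor: 10 = 2^1 · 5); v_p(y) = 2 (factor: 108 = 2^2 · 27). Additivity: v_p(xy) = v_p(x) + v_p(y) = 1 + 2 = 3. (Direct check: xy = 1080 = 2^3 · (135).)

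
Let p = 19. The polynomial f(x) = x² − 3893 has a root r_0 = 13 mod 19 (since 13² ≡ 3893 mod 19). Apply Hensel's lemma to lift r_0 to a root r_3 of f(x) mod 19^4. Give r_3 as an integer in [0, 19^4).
r_3 = 88990 (mod 130321)

Hensel's recurrence: r_{i+1} = r_i − f(r_i)·(f′(r_i))^{-1} mod 19^{i+2}, with f′(x) = 2x. Iterate:
  r_0 = 13 (mod 19)
  r_1 = 184 (mod 361)
  r_2 = 6682 (mod 6859)
  r_3 = 88990 (mod 130321)
Final: r_3 = 88990, and one checks f(r_3) ≡ 0 mod 19^4.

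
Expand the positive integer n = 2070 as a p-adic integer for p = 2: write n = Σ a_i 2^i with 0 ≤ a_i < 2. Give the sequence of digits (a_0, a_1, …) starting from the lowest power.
(a_0, a_1, …) = (0, 1, 1, 0, 1, 0, 0, 0, 0, 0, 0, 1)

Repeated division by 2 gives the digits low-to-high: 2070 = 1·2^1 + 1·2^2 + 1·2^4 + 1·2^11. Digit sequence: (0, 1, 1, 0, 1, 0, 0, 0, 0, 0, 0, 1).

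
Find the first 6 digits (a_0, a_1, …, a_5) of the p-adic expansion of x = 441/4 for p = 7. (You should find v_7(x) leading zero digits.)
(a_0, …, a_5) = (0, 0, 4, 5, 1, 5)

v_7(441/4) = 2, so a_0 = ... = a_1 = 0. Factor out: x = 7^2 · u with u = 9/4 a unit in ℤ_7. Expand u iteratively via a_{v+i} = u_i mod 7, u_{i+1} = (u_i − a_{v+i})/7:
  u_0 = 9/4;  a_2 = 4;  u_1 = (u_0 − 4)/7 = -1/4
  u_1 = -1/4;  a_3 = 5;  u_2 = (u_1 − 5)/7 = -3/4
  u_2 = -3/4;  a_4 = 1;  u_3 = (u_2 − 1)/7 = -1/4
  u_3 = -1/4;  a_5 = 5;  u_4 = (u_3 − 5)/7 = -3/4
Digits: (0, 0, 4, 5, 1, 5).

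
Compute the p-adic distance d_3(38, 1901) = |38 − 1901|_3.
d_3(38, 1901) = 1/81

Step 1 — x − y = 38 − 1901 = -1863. Step 2 — v_3(-1863) = 4 (factor: -1863 = −(3^4 · 23); the sign does not affect v_p). Step 3 — |x − y|_3 = 3^{-4} = 1/81.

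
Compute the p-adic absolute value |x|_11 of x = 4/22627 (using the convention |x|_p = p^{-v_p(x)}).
|4/22627|_11 = 1331

Step 1 — compute v_11(x) by factoring powers of 11 out of the numerator and denominator: v_11(4/22627) = -3. Step 2 — apply |x|_p = p^{-v_p(x)} = 11^{3} = 1331.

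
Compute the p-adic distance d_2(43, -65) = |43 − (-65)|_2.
d_2(43, -65) = 1/4

Step 1 — x − y = 43 − (-65) = 108. Step 2 — v_2(108) = 2 (factor: 108 = (2^2 · 27); the sign does not affect v_p). Step 3 — |x − y|_2 = 2^{-2} = 1/4.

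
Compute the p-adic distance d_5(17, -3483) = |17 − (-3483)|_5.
d_5(17, -3483) = 1/125

Step 1 — x − y = 17 − (-3483) = 3500. Step 2 — v_5(3500) = 3 (factor: 3500 = (5^3 · 28); the sign does not affect v_p). Step 3 — |x − y|_5 = 5^{-3} = 1/125.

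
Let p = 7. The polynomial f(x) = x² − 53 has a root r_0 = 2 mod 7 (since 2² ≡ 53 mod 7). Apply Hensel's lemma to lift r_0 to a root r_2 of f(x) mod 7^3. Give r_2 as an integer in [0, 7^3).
r_2 = 100 (mod 343)

Hensel's recurrence: r_{i+1} = r_i − f(r_i)·(f′(r_i))^{-1} mod 7^{i+2}, with f′(x) = 2x. Iterate:
  r_0 = 2 (mod 7)
  r_1 = 2 (mod 49)
  r_2 = 100 (mod 343)
Final: r_2 = 100, and one checks f(r_2) ≡ 0 mod 7^3.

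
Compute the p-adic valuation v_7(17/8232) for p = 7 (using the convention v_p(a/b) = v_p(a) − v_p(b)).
v_7(17/8232) = -3

Factor powers of 7 from the numerator and denominator of the reduced fraction: 17 = 7^0 · 17 and 8232 = 7^3 · 24. Apply v_p(a/b) = v_p(a) − v_p(b): v_7(17/8232) = 0 − 3 = -3.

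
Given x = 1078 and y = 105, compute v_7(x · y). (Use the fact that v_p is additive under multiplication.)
v_7(113190) = 3

v_p(x) = 2 (factor: 1078 = 7^2 · 22); v_p(y) = 1 (factor: 105 = 7^1 · 15). Additivity: v_p(xy) = v_p(x) + v_p(y) = 2 + 1 = 3. (Direct check: xy = 113190 = 7^3 · (330).)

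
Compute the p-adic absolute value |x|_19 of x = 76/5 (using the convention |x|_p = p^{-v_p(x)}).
|76/5|_19 = 1/19

Step 1 — compute v_19(x) by factoring powers of 19 out of the numerator and denominator: v_19(76/5) = 1. Step 2 — apply |x|_p = p^{-v_p(x)} = 19^{-1} = 1/19.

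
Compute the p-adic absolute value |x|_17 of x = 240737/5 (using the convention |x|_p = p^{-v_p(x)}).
|240737/5|_17 = 1/4913

Step 1 — compute v_17(x) by factoring powers of 17 out of the numerator and denominator: v_17(240737/5) = 3. Step 2 — apply |x|_p = p^{-v_p(x)} = 17^{-3} = 1/4913.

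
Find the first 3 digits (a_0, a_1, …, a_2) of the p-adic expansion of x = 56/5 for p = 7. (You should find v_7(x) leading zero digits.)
(a_0, …, a_2) = (0, 3, 4)

v_7(56/5) = 1, so a_0 = ... = a_0 = 0. Factor out: x = 7^1 · u with u = 8/5 a unit in ℤ_7. Expand u iteratively via a_{v+i} = u_i mod 7, u_{i+1} = (u_i − a_{v+i})/7:
  u_0 = 8/5;  a_1 = 3;  u_1 = (u_0 − 3)/7 = -1/5
  u_1 = -1/5;  a_2 = 4;  u_2 = (u_1 − 4)/7 = -3/5
Digits: (0, 3, 4).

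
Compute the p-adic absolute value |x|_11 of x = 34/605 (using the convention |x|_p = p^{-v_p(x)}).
|34/605|_11 = 121

Step 1 — compute v_11(x) by factoring powers of 11 out of the numerator and denominator: v_11(34/605) = -2. Step 2 — apply |x|_p = p^{-v_p(x)} = 11^{2} = 121.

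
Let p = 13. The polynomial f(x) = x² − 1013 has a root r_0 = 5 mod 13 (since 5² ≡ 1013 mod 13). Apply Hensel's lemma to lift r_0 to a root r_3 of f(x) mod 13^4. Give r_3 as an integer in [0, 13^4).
r_3 = 21871 (mod 28561)

Hensel's recurrence: r_{i+1} = r_i − f(r_i)·(f′(r_i))^{-1} mod 13^{i+2}, with f′(x) = 2x. Iterate:
  r_0 = 5 (mod 13)
  r_1 = 70 (mod 169)
  r_2 = 2098 (mod 2197)
  r_3 = 21871 (mod 28561)
Final: r_3 = 21871, and one checks f(r_3) ≡ 0 mod 13^4.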